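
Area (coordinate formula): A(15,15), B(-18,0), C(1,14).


15*(0-14) = -210
-18*(14-15) = 18
1*(15-0) = 15
sum = -177
Area = |-177|/2 = 88.5000

88.5000 sq units


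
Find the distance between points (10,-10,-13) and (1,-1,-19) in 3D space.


dx=-9, dy=9, dz=-6
d = sqrt(81+81+36) = sqrt(198) = 14.0712

14.0712


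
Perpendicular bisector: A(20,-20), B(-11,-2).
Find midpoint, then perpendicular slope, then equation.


Midpoint = (4.5, -11)
Slope of AB = dy/dx = 18/(-31) = -0.5806
Perp slope = -dx/dy = 31/18 = 1.7222
b = My - (perp slope)*Mx = -11 + (-31*4.5)/18 = -11 - 7.7500 = -18.7500

y = 1.7222x - 18.7500


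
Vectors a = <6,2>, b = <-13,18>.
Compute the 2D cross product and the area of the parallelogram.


cross = 6*18 - 2*(-13) = 108 + 26 = 134
Parallelogram area = |134| = 134

cross = 134, parallelogram area = 134


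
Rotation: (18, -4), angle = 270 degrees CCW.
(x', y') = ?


cos(270) = 0, sin(270) = -1
x' = 18*0 + 4*(-1) = -4
y' = 18*(-1) - 4*0 = -18

(-4, -18)


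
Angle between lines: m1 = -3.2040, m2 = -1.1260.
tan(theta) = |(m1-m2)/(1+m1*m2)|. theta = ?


m1-m2 = -2.078
1+m1*m2 = 4.607704
tan(theta) = |-2.078/4.607704| = 0.450984
theta = arctan(|-2.078/4.607704|) = 24.2746 degrees (acute angle)

24.2746 degrees


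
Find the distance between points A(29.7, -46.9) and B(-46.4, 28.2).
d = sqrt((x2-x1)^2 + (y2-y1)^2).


dx = -46.4 - 29.7 = -76.1
dy = 28.2 + 46.9 = 75.1
d = sqrt(5791.21 + 5640.01) = sqrt(11431.22) = 106.9169

106.9169


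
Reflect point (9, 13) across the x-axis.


Reflection rule for x-axis: (x, -y)
(9, 13) -> (9, -13)

(9, -13)


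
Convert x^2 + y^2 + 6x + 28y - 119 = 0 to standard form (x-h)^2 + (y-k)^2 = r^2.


h = -D/2 = -6/2 = -3
k = -E/2 = -28/2 = -14
r^2 = h^2 + k^2 - F = 9 + 196 + 119 = 324
r = 18

Center (-3, -14), radius = 18


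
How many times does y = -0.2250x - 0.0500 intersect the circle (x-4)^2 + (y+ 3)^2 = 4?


Substitute y = -0.2250x - 0.0500: (x-4)^2 + (-0.2250x- 0.0500+ 3)^2 = 4
Expand to Ax^2 + Bx + C = 0, where b-k = 2.95
A = 1+m^2 = 1.050625
B = 2(m(b-k) - h) = 2(-0.2250*2.95 - 4) = -9.3275
C = h^2 + (b-k)^2 - r^2 = 16 + 8.7025 - 4 = 20.7025
disc = B^2-4AC = 87.0023 - 87.0023 = 0
disc = 0

1 intersection point (tangent)


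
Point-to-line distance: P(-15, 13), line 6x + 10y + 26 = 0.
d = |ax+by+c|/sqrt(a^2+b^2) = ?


|6*(-15) + 10*13 + 26| = |66| = 66
sqrt(36 + 100) = sqrt(136) = 11.6619
d = 66/sqrt(136) = 5.6595

5.6595


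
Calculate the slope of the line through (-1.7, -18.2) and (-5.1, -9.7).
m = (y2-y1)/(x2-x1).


dy = -9.7 + 18.2 = 8.5
dx = -5.1 + 1.7 = -3.4
m = 8.5/(-3.4) = -2.5000

m = -2.5000


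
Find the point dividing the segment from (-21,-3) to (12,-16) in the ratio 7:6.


Px = (7*12 + 6*(-21))/13 = -42/13 = -3.2308
Py = (7*(-16) + 6*(-3))/13 = -130/13 = -10.0000

P = (-3.2308, -10.0000)


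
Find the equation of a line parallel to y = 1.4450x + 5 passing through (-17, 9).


Parallel lines have equal slopes.
m2 = 1.4450
b2 = 9 - 1.4450*(-17) = 33.5650

y = 1.4450x + 33.5650


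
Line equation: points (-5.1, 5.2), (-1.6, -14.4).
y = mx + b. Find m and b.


m = (-19.6)/(3.5) = -5.6000
b = y1 - m*x1 = 5.2 - (-19.6*(-5.1))/(3.5) = 5.2 - 28.5600 = -23.3600

y = -5.6000x - 23.3600


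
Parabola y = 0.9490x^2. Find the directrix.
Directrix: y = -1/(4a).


a = 0.9490
1/(4a) = 0.2634
directrix: y = -0.2634 = -0.2634

y = -0.2634


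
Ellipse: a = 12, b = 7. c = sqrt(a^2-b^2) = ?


c^2 = 12^2 - 7^2 = 144 - 49 = 95
c = sqrt(95) = 9.7468

c = 9.7468


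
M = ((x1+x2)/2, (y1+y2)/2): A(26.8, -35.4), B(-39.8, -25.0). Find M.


Mx = (26.8 - 39.8)/2 = -13/2 = -6.5000
My = (-35.4 - 25.0)/2 = -60.4/2 = -30.2000

(-6.5000, -30.2000)


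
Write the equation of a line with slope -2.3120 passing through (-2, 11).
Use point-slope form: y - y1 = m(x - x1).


y - 11 = -2.3120(x + 2)
y = -2.3120x + 11 + 2.3120*(-2)
y = -2.3120x + 6.3760

y = -2.3120x + 6.3760


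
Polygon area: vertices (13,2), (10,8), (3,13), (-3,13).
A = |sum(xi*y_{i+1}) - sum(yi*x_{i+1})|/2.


sum(xi*y_{i+1}) = 13*8 + 10*13 + 3*13 - 3*2 = 267
sum(yi*x_{i+1}) = 2*10 + 8*3 + 13*(-3) + 13*13 = 174
Area = |267 - 174|/2 = 93/2 = 46.5000

46.5000 sq units


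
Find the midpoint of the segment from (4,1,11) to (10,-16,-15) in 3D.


Mx = (4+10)/2 = 7.0000
My = (1- 16)/2 = -7.5000
Mz = (11- 15)/2 = -2.0000

M = (7.0000, -7.5000, -2.0000)


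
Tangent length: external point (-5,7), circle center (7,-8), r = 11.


d = sqrt((-5-7)^2 + (7+ 8)^2) = sqrt(144+225) = 19.2094
L = sqrt(369.0000 - 121) = sqrt(248.0000) = 15.7480

15.7480


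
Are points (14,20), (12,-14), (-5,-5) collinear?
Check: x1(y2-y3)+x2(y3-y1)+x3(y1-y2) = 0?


14*(-14+ 5) + 12*(-5-20) - 5*(20+ 14)
= -126 - 300 - 170 = -596

No, not collinear (determinant = -596)


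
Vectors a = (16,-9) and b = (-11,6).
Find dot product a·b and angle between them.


a·b = 16*(-11) - 9*6 = -176 - 54 = -230
|a| = sqrt(256+81) = 18.3576
|b| = sqrt(121+36) = 12.5300
cos(theta) = -230/(sqrt(337)*sqrt(157)) = -230/sqrt(52909) = -0.999915
theta = arccos(-230/sqrt(52909)) = 179.2527 degrees

a·b = -230, theta = 179.2527 deg


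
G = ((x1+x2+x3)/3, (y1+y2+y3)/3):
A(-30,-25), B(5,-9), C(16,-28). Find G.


Gx = (-30+5+16)/3 = -9/3 = -3.0000
Gy = (-25- 9- 28)/3 = -62/3 = -20.6667

G = (-3.0000, -20.6667)


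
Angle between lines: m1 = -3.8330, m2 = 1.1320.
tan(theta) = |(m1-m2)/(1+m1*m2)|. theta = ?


m1-m2 = -4.965
1+m1*m2 = -3.338956
tan(theta) = |-4.965/(-3.338956)| = 1.486992
theta = arctan(|-4.965/(-3.338956)|) = 56.0792 degrees (acute angle)

56.0792 degrees


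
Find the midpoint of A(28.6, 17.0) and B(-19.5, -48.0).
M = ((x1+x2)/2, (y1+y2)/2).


Mx = (28.6 - 19.5)/2 = 9.1/2 = 4.5500
My = (17.0 - 48.0)/2 = -31.0/2 = -15.5000

(4.5500, -15.5000)


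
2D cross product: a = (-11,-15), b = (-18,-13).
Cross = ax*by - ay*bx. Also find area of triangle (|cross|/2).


cross = -11*(-13) + 15*(-18) = 143 - 270 = -127
Triangle area = |-127|/2 = 127/2 = 63.5000

cross = -127, triangle area = 63.5000


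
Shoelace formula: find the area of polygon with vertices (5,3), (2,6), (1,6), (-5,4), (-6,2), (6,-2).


sum(xi*y_{i+1}) = 5*6 + 2*6 + 1*4 - 5*2 - 6*(-2) + 6*3 = 66
sum(yi*x_{i+1}) = 3*2 + 6*1 + 6*(-5) + 4*(-6) + 2*6 - 2*5 = -40
Area = |66 + 40|/2 = 106/2 = 53.0000

53.0000 sq units


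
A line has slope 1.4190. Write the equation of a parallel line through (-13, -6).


Parallel lines have equal slopes.
m2 = 1.4190
b2 = -6 - 1.4190*(-13) = 12.4470

y = 1.4190x + 12.4470


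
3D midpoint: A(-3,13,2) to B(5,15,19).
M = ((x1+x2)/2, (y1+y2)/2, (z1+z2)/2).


Mx = (-3+5)/2 = 1.0000
My = (13+15)/2 = 14.0000
Mz = (2+19)/2 = 10.5000

M = (1.0000, 14.0000, 10.5000)


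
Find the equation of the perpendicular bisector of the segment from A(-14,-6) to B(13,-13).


Midpoint = (-0.5, -9.5)
Slope of AB = dy/dx = -7/27 = -0.2593
Perp slope = -dx/dy = 27/7 = 3.8571
b = My - (perp slope)*Mx = -9.5 + (27*(-0.5))/(-7) = -9.5 + 1.9286 = -7.5714

y = 3.8571x - 7.5714


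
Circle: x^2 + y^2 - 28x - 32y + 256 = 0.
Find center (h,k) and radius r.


h = -D/2 = 28/2 = 14
k = -E/2 = 32/2 = 16
r^2 = h^2 + k^2 - F = 196 + 256 - 256 = 196
r = 14

Center (14, 16), radius = 14


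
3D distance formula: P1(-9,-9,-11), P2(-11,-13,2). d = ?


dx=-2, dy=-4, dz=13
d = sqrt(4+16+169) = sqrt(189) = 13.7477

13.7477


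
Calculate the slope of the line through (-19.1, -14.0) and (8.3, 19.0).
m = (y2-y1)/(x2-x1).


dy = 19.0 + 14.0 = 33.0
dx = 8.3 + 19.1 = 27.4
m = 33.0/27.4 = 1.2044

m = 1.2044


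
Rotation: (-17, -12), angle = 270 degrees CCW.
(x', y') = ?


cos(270) = 0, sin(270) = -1
x' = -17*0 + 12*(-1) = -12
y' = -17*(-1) - 12*0 = 17

(-12, 17)


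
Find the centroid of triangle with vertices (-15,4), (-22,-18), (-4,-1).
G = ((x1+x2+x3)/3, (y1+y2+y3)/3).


Gx = (-15- 22- 4)/3 = -41/3 = -13.6667
Gy = (4- 18- 1)/3 = -15/3 = -5.0000

G = (-13.6667, -5.0000)


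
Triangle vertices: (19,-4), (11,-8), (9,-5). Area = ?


19*(-8+ 5) = -57
11*(-5+ 4) = -11
9*(-4+ 8) = 36
sum = -32
Area = |-32|/2 = 16.0000

16.0000 sq units


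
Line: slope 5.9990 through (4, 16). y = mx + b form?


y - 16 = 5.9990(x - 4)
y = 5.9990x + 16 - 5.9990*4
y = 5.9990x - 7.9960

y = 5.9990x - 7.9960


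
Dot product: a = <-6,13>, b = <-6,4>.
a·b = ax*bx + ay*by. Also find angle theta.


a·b = -6*(-6) + 13*4 = 36 + 52 = 88
|a| = sqrt(36+169) = 14.3178
|b| = sqrt(36+16) = 7.2111
cos(theta) = 88/(sqrt(205)*sqrt(52)) = 88/sqrt(10660) = 0.852323
theta = arccos(88/sqrt(10660)) = 31.5348 degrees

a·b = 88, theta = 31.5348 deg


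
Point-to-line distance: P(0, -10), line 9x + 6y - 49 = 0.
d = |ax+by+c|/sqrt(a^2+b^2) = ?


|9*0 + 6*(-10) - 49| = |-109| = 109
sqrt(81 + 36) = sqrt(117) = 10.8167
d = 109/sqrt(117) = 10.0771

10.0771


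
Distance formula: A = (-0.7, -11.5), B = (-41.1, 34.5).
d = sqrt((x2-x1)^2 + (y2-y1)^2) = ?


dx = -41.1 + 0.7 = -40.4
dy = 34.5 + 11.5 = 46.0
d = sqrt(1632.16 + 2116.0) = sqrt(3748.16) = 61.2222

61.2222


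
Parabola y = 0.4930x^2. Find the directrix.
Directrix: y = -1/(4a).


a = 0.4930
1/(4a) = 0.5071
directrix: y = -0.5071 = -0.5071

y = -0.5071


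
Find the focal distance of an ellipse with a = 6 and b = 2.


c^2 = 6^2 - 2^2 = 36 - 4 = 32
c = sqrt(32) = 5.6569

c = 5.6569


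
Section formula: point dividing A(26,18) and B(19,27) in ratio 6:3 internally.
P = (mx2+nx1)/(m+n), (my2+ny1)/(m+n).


Px = (6*19 + 3*26)/9 = 192/9 = 21.3333
Py = (6*27 + 3*18)/9 = 216/9 = 24.0000

P = (21.3333, 24.0000)


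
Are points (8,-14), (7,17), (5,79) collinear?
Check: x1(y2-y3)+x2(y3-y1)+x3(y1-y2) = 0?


8*(17-79) + 7*(79+ 14) + 5*(-14-17)
= -496 + 651 - 155 = 0

Yes, collinear (determinant = 0)


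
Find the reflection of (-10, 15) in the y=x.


Reflection rule for y=x: (y, x)
(-10, 15) -> (15, -10)

(15, -10)


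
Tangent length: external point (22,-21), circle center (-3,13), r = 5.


d = sqrt((22+ 3)^2 + (-21-13)^2) = sqrt(625+1156) = 42.2019
L = sqrt(1781.0000 - 25) = sqrt(1756.0000) = 41.9047

41.9047


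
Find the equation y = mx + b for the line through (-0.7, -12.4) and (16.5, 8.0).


m = (20.4)/(17.2) = 1.1860
b = y1 - m*x1 = -12.4 - (20.4*(-0.7))/(17.2) = -12.4 + 0.8302 = -11.5698

y = 1.1860x - 11.5698


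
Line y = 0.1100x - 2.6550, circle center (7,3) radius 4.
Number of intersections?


Substitute y = 0.1100x - 2.6550: (x-7)^2 + (0.1100x- 2.6550-3)^2 = 16
Expand to Ax^2 + Bx + C = 0, where b-k = -5.655
A = 1+m^2 = 1.0121
B = 2(m(b-k) - h) = 2(0.1100*(-5.655) - 7) = -15.2441
C = h^2 + (b-k)^2 - r^2 = 49 + 31.979025 - 16 = 64.979025
disc = B^2-4AC = 232.3826 - 263.0611 = -30.6785
disc < 0

0 intersection points


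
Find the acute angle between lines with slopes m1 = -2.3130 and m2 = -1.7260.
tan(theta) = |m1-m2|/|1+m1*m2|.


m1-m2 = -0.587
1+m1*m2 = 4.992238
tan(theta) = |-0.587/4.992238| = 0.117583
theta = arctan(|-0.587/4.992238|) = 6.7062 degrees (acute angle)

6.7062 degrees


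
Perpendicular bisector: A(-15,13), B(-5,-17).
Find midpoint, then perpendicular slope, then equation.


Midpoint = (-10, -2)
Slope of AB = dy/dx = -30/10 = -3.0000
Perp slope = -dx/dy = 10/30 = 0.3333
b = My - (perp slope)*Mx = -2 + (10*(-10))/(-30) = -2 + 3.3333 = 1.3333

y = 0.3333x + 1.3333


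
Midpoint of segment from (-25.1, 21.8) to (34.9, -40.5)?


Mx = (-25.1 + 34.9)/2 = 9.8/2 = 4.9000
My = (21.8 - 40.5)/2 = -18.7/2 = -9.3500

(4.9000, -9.3500)


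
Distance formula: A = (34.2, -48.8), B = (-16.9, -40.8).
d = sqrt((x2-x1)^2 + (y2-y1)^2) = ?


dx = -16.9 - 34.2 = -51.1
dy = -40.8 + 48.8 = 8.0
d = sqrt(2611.21 + 64.0) = sqrt(2675.21) = 51.7224

51.7224


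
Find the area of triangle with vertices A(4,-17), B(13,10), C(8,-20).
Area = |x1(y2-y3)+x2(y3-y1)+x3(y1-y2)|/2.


4*(10+ 20) = 120
13*(-20+ 17) = -39
8*(-17-10) = -216
sum = -135
Area = |-135|/2 = 67.5000

67.5000 sq units


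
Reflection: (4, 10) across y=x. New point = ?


Reflection rule for y=x: (y, x)
(4, 10) -> (10, 4)

(10, 4)


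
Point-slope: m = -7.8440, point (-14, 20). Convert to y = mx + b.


y - 20 = -7.8440(x + 14)
y = -7.8440x + 20 + 7.8440*(-14)
y = -7.8440x - 89.8160

y = -7.8440x - 89.8160


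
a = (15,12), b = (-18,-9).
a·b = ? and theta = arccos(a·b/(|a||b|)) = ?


a·b = 15*(-18) + 12*(-9) = -270 - 108 = -378
|a| = sqrt(225+144) = 19.2094
|b| = sqrt(324+81) = 20.1246
cos(theta) = -378/(sqrt(369)*sqrt(405)) = -378/sqrt(149445) = -0.977802
theta = arccos(-378/sqrt(149445)) = 167.9052 degrees

a·b = -378, theta = 167.9052 deg


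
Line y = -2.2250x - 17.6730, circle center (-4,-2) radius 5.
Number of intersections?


Substitute y = -2.2250x - 17.6730: (x+ 4)^2 + (-2.2250x- 17.6730+ 2)^2 = 25
Expand to Ax^2 + Bx + C = 0, where b-k = -15.673
A = 1+m^2 = 5.950625
B = 2(m(b-k) - h) = 2(-2.2250*(-15.673) + 4) = 77.74485
C = h^2 + (b-k)^2 - r^2 = 16 + 245.642929 - 25 = 236.642929
disc = B^2-4AC = 6044.2617 - 5632.6933 = 411.5684
disc > 0

2 intersection points


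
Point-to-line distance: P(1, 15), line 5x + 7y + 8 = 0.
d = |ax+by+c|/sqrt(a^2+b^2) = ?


|5*1 + 7*15 + 8| = |118| = 118
sqrt(25 + 49) = sqrt(74) = 8.6023
d = 118/sqrt(74) = 13.7172

13.7172


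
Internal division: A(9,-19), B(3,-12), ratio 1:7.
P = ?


Px = (1*3 + 7*9)/8 = 66/8 = 8.2500
Py = (1*(-12) + 7*(-19))/8 = -145/8 = -18.1250

P = (8.2500, -18.1250)


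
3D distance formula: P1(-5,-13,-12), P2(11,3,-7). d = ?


dx=16, dy=16, dz=5
d = sqrt(256+256+25) = sqrt(537) = 23.1733

23.1733


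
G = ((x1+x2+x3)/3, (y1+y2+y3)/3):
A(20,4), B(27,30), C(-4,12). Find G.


Gx = (20+27- 4)/3 = 43/3 = 14.3333
Gy = (4+30+12)/3 = 46/3 = 15.3333

G = (14.3333, 15.3333)


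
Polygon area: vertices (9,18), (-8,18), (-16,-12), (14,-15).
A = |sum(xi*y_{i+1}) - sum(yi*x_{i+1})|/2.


sum(xi*y_{i+1}) = 9*18 - 8*(-12) - 16*(-15) + 14*18 = 750
sum(yi*x_{i+1}) = 18*(-8) + 18*(-16) - 12*14 - 15*9 = -735
Area = |750 + 735|/2 = 1485/2 = 742.5000

742.5000 sq units


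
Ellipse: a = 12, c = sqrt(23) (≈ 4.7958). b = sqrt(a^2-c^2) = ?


b^2 = 12^2 - (sqrt(23))^2 = 144 - 23 = 121
b = sqrt(121) = 11

b = 11


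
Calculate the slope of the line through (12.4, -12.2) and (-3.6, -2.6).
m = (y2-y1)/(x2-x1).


dy = -2.6 + 12.2 = 9.6
dx = -3.6 - 12.4 = -16.0
m = 9.6/(-16.0) = -0.6000

m = -0.6000


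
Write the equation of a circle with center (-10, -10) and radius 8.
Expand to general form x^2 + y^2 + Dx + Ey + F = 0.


(x+ 10)^2 + (y+ 10)^2 = 8^2
D = -2h = 20, E = -2k = 20
F = h^2+k^2-r^2 = 100+100-64 = 136

x^2 + y^2 + 20x + 20y + 136 = 0


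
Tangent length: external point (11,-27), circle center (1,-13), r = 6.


d = sqrt((11-1)^2 + (-27+ 13)^2) = sqrt(100+196) = 17.2047
L = sqrt(296.0000 - 36) = sqrt(260.0000) = 16.1245

16.1245


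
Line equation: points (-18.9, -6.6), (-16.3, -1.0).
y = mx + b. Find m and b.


m = (5.6)/(2.6) = 2.1538
b = y1 - m*x1 = -6.6 - (5.6*(-18.9))/(2.6) = -6.6 + 40.7077 = 34.1077

y = 2.1538x + 34.1077


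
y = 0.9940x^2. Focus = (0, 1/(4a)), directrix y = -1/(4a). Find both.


a = 0.9940
1/(4a) = 0.2515
Focus = (0, 0.2515)
Directrix: y = -0.2515

Focus = (0, 0.2515), Directrix: y = -0.2515


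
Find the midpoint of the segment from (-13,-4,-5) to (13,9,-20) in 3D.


Mx = (-13+13)/2 = 0
My = (-4+9)/2 = 2.5000
Mz = (-5- 20)/2 = -12.5000

M = (0, 2.5000, -12.5000)


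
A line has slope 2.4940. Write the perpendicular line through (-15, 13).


Perpendicular slope = -1/m1 = -1/2.4940 = -0.4010
b2 = y0 - m2*x0 = 13 - 15/2.4940 = 13 - 6.0144 = 6.9856

y = -0.4010x + 6.9856


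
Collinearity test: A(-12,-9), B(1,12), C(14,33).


-12*(12-33) + 1*(33+ 9) + 14*(-9-12)
= 252 + 42 - 294 = 0

Yes, collinear (determinant = 0)


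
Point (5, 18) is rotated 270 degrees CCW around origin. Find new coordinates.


cos(270) = 0, sin(270) = -1
x' = 5*0 - 18*(-1) = 18
y' = 5*(-1) + 18*0 = -5

(18, -5)


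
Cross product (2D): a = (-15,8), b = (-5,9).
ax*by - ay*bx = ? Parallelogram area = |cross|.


cross = -15*9 - 8*(-5) = -135 + 40 = -95
Parallelogram area = |-95| = 95

cross = -95, parallelogram area = 95


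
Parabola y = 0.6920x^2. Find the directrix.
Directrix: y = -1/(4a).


a = 0.6920
1/(4a) = 0.3613
directrix: y = -0.3613 = -0.3613

y = -0.3613


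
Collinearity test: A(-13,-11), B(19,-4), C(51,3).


-13*(-4-3) + 19*(3+ 11) + 51*(-11+ 4)
= 91 + 266 - 357 = 0

Yes, collinear (determinant = 0)


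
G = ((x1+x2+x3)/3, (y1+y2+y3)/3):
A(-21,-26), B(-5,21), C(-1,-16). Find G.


Gx = (-21- 5- 1)/3 = -27/3 = -9.0000
Gy = (-26+21- 16)/3 = -21/3 = -7.0000

G = (-9.0000, -7.0000)


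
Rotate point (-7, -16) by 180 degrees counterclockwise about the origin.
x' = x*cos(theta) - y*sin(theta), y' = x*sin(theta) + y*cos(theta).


cos(180) = -1, sin(180) = 0
x' = -7*(-1) + 16*0 = 7
y' = -7*0 - 16*(-1) = 16

(7, 16)


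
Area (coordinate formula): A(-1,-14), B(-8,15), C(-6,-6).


-1*(15+ 6) = -21
-8*(-6+ 14) = -64
-6*(-14-15) = 174
sum = 89
Area = |89|/2 = 44.5000

44.5000 sq units


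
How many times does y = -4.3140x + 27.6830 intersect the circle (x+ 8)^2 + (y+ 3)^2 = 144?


Substitute y = -4.3140x + 27.6830: (x+ 8)^2 + (-4.3140x+27.6830+ 3)^2 = 144
Expand to Ax^2 + Bx + C = 0, where b-k = 30.683
A = 1+m^2 = 19.610596
B = 2(m(b-k) - h) = 2(-4.3140*30.683 + 8) = -248.732924
C = h^2 + (b-k)^2 - r^2 = 64 + 941.446489 - 144 = 861.446489
disc = B^2-4AC = 61868.0675 - 67573.9163 = -5705.8488
disc < 0

0 intersection points


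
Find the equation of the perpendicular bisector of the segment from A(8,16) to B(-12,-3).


Midpoint = (-2, 6.5)
Slope of AB = dy/dx = -19/(-20) = 0.9500
Perp slope = -dx/dy = -20/19 = -1.0526
b = My - (perp slope)*Mx = 6.5 + (-20*(-2))/(-19) = 6.5 - 2.1053 = 4.3947

y = -1.0526x + 4.3947


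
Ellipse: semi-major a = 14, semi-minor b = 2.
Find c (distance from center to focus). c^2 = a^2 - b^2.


c^2 = 14^2 - 2^2 = 196 - 4 = 192
c = sqrt(192) = 13.8564

c = 13.8564


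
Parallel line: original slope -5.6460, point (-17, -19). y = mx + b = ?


Parallel lines have equal slopes.
m2 = -5.6460
b2 = -19 + 5.6460*(-17) = -114.9820

y = -5.6460x - 114.9820


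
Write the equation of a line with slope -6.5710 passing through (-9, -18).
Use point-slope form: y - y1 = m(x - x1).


y + 18 = -6.5710(x + 9)
y = -6.5710x - 18 + 6.5710*(-9)
y = -6.5710x - 77.1390

y = -6.5710x - 77.1390


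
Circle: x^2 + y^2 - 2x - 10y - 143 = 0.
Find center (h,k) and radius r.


h = -D/2 = 2/2 = 1
k = -E/2 = 10/2 = 5
r^2 = h^2 + k^2 - F = 1 + 25 + 143 = 169
r = 13

Center (1, 5), radius = 13


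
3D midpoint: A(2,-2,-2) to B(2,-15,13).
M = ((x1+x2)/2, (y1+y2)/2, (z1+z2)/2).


Mx = (2+2)/2 = 2.0000
My = (-2- 15)/2 = -8.5000
Mz = (-2+13)/2 = 5.5000

M = (2.0000, -8.5000, 5.5000)


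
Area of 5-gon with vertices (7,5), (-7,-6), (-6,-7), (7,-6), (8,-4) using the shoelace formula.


sum(xi*y_{i+1}) = 7*(-6) - 7*(-7) - 6*(-6) + 7*(-4) + 8*5 = 55
sum(yi*x_{i+1}) = 5*(-7) - 6*(-6) - 7*7 - 6*8 - 4*7 = -124
Area = |55 + 124|/2 = 179/2 = 89.5000

89.5000 sq units


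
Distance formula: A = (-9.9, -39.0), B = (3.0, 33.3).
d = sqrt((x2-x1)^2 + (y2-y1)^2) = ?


dx = 3.0 + 9.9 = 12.9
dy = 33.3 + 39.0 = 72.3
d = sqrt(166.41 + 5227.29) = sqrt(5393.7) = 73.4418

73.4418


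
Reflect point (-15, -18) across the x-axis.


Reflection rule for x-axis: (x, -y)
(-15, -18) -> (-15, 18)

(-15, 18)


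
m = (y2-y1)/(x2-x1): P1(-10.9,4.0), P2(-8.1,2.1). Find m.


dy = 2.1 - 4.0 = -1.9
dx = -8.1 + 10.9 = 2.8
m = -1.9/2.8 = -0.6786

m = -0.6786


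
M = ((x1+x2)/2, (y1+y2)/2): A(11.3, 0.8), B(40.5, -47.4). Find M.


Mx = (11.3 + 40.5)/2 = 51.8/2 = 25.9000
My = (0.8 - 47.4)/2 = -46.6/2 = -23.3000

(25.9000, -23.3000)


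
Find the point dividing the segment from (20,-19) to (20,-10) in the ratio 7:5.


Px = (7*20 + 5*20)/12 = 240/12 = 20.0000
Py = (7*(-10) + 5*(-19))/12 = -165/12 = -13.7500

P = (20.0000, -13.7500)


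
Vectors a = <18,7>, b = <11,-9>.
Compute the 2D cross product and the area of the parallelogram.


cross = 18*(-9) - 7*11 = -162 - 77 = -239
Parallelogram area = |-239| = 239

cross = -239, parallelogram area = 239


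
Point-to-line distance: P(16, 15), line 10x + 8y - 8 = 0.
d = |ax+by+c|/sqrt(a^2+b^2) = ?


|10*16 + 8*15 - 8| = |272| = 272
sqrt(100 + 64) = sqrt(164) = 12.8062
d = 272/sqrt(164) = 21.2396

21.2396


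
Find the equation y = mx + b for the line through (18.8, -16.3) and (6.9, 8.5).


m = (24.8)/(-11.9) = -2.0840
b = y1 - m*x1 = -16.3 - (24.8*18.8)/(-11.9) = -16.3 + 39.1798 = 22.8798

y = -2.0840x + 22.8798


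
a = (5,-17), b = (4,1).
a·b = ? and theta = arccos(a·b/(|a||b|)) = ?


a·b = 5*4 - 17*1 = 20 - 17 = 3
|a| = sqrt(25+289) = 17.7200
|b| = sqrt(16+1) = 4.1231
cos(theta) = 3/(sqrt(314)*sqrt(17)) = 3/sqrt(5338) = 0.041061
theta = arccos(3/sqrt(5338)) = 87.6467 degrees

a·b = 3, theta = 87.6467 deg


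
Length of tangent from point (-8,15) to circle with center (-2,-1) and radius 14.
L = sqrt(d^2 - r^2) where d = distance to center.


d = sqrt((-8+ 2)^2 + (15+ 1)^2) = sqrt(36+256) = 17.0880
L = sqrt(292.0000 - 196) = sqrt(96.0000) = 9.7980

9.7980


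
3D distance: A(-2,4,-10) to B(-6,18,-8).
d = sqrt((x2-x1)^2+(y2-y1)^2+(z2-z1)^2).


dx=-4, dy=14, dz=2
d = sqrt(16+196+4) = sqrt(216) = 14.6969

14.6969


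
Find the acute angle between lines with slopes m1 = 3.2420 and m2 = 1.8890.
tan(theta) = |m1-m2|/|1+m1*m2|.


m1-m2 = 1.353
1+m1*m2 = 7.124138
tan(theta) = |1.353/7.124138| = 0.189918
theta = arctan(|1.353/7.124138|) = 10.7534 degrees (acute angle)

10.7534 degrees


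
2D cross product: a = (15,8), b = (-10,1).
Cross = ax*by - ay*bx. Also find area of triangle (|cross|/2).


cross = 15*1 - 8*(-10) = 15 + 80 = 95
Triangle area = |95|/2 = 95/2 = 47.5000

cross = 95, triangle area = 47.5000


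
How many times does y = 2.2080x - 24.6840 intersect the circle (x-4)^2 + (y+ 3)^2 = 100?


Substitute y = 2.2080x - 24.6840: (x-4)^2 + (2.2080x- 24.6840+ 3)^2 = 100
Expand to Ax^2 + Bx + C = 0, where b-k = -21.684
A = 1+m^2 = 5.875264
B = 2(m(b-k) - h) = 2(2.2080*(-21.684) - 4) = -103.756544
C = h^2 + (b-k)^2 - r^2 = 16 + 470.195856 - 100 = 386.195856
disc = B^2-4AC = 10765.4204 - 9076.0104 = 1689.4100
disc > 0

2 intersection points


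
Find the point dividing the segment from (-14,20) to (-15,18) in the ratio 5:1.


Px = (5*(-15) + 1*(-14))/6 = -89/6 = -14.8333
Py = (5*18 + 1*20)/6 = 110/6 = 18.3333

P = (-14.8333, 18.3333)


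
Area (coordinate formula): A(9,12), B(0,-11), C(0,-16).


9*(-11+ 16) = 45
0*(-16-12) = 0
0*(12+ 11) = 0
sum = 45
Area = |45|/2 = 22.5000

22.5000 sq units


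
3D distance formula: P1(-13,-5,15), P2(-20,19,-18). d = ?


dx=-7, dy=24, dz=-33
d = sqrt(49+576+1089) = sqrt(1714) = 41.4005

41.4005


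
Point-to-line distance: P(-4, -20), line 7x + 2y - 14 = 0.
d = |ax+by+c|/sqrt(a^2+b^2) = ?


|7*(-4) + 2*(-20) - 14| = |-82| = 82
sqrt(49 + 4) = sqrt(53) = 7.2801
d = 82/sqrt(53) = 11.2636

11.2636


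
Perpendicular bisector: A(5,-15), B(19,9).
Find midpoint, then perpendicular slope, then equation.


Midpoint = (12, -3)
Slope of AB = dy/dx = 24/14 = 1.7143
Perp slope = -dx/dy = -14/24 = -0.5833
b = My - (perp slope)*Mx = -3 + (14*12)/24 = -3 + 7.0000 = 4.0000

y = -0.5833x + 4.0000


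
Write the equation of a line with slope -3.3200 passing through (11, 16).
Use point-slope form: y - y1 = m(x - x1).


y - 16 = -3.3200(x - 11)
y = -3.3200x + 16 + 3.3200*11
y = -3.3200x + 52.5200

y = -3.3200x + 52.5200


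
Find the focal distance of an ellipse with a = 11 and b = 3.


c^2 = 11^2 - 3^2 = 121 - 9 = 112
c = sqrt(112) = 10.5830

c = 10.5830


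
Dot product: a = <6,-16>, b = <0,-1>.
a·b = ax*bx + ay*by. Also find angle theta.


a·b = 6*0 - 16*(-1) = 0 + 16 = 16
|a| = sqrt(36+256) = 17.0880
|b| = sqrt(0+1) = 1.0000
cos(theta) = 16/(sqrt(292)*sqrt(1)) = 16/sqrt(292) = 0.936329
theta = arccos(16/sqrt(292)) = 20.5560 degrees

a·b = 16, theta = 20.5560 deg


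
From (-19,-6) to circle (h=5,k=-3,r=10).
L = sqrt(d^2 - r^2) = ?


d = sqrt((-19-5)^2 + (-6+ 3)^2) = sqrt(576+9) = 24.1868
L = sqrt(585.0000 - 100) = sqrt(485.0000) = 22.0227

22.0227


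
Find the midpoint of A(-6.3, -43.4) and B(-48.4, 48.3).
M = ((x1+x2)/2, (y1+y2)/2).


Mx = (-6.3 - 48.4)/2 = -54.7/2 = -27.3500
My = (-43.4 + 48.3)/2 = 4.9/2 = 2.4500

(-27.3500, 2.4500)


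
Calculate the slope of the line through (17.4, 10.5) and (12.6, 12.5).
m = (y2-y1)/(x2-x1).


dy = 12.5 - 10.5 = 2.0
dx = 12.6 - 17.4 = -4.8
m = 2.0/(-4.8) = -0.4167

m = -0.4167


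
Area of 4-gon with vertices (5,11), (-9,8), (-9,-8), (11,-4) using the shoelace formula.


sum(xi*y_{i+1}) = 5*8 - 9*(-8) - 9*(-4) + 11*11 = 269
sum(yi*x_{i+1}) = 11*(-9) + 8*(-9) - 8*11 - 4*5 = -279
Area = |269 + 279|/2 = 548/2 = 274.0000

274.0000 sq units


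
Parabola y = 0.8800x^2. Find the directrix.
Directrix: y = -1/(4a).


a = 0.8800
1/(4a) = 0.2841
directrix: y = -0.2841 = -0.2841

y = -0.2841


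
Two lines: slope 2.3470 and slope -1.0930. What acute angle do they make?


m1-m2 = 3.44
1+m1*m2 = -1.565271
tan(theta) = |3.44/(-1.565271)| = 2.197703
theta = arctan(|3.44/(-1.565271)|) = 65.5335 degrees (acute angle)

65.5335 degrees


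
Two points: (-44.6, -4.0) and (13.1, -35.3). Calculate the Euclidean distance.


dx = 13.1 + 44.6 = 57.7
dy = -35.3 + 4.0 = -31.3
d = sqrt(3329.29 + 979.69) = sqrt(4308.98) = 65.6428

65.6428


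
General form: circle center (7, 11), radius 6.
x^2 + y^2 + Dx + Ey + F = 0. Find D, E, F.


(x-7)^2 + (y-11)^2 = 6^2
D = -2h = -14, E = -2k = -22
F = h^2+k^2-r^2 = 49+121-36 = 134

D = -14, E = -22, F = 134


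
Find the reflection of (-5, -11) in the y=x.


Reflection rule for y=x: (y, x)
(-5, -11) -> (-11, -5)

(-11, -5)


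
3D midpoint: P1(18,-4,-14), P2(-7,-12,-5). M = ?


Mx = (18- 7)/2 = 5.5000
My = (-4- 12)/2 = -8.0000
Mz = (-14- 5)/2 = -9.5000

M = (5.5000, -8.0000, -9.5000)


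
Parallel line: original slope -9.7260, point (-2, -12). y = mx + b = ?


Parallel lines have equal slopes.
m2 = -9.7260
b2 = -12 + 9.7260*(-2) = -31.4520

y = -9.7260x - 31.4520


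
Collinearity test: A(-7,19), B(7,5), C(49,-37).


-7*(5+ 37) + 7*(-37-19) + 49*(19-5)
= -294 - 392 + 686 = 0

Yes, collinear (determinant = 0)


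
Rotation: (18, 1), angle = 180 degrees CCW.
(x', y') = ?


cos(180) = -1, sin(180) = 0
x' = 18*(-1) - 1*0 = -18
y' = 18*0 + 1*(-1) = -1

(-18, -1)


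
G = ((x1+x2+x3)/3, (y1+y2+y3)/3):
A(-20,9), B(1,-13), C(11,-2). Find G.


Gx = (-20+1+11)/3 = -8/3 = -2.6667
Gy = (9- 13- 2)/3 = -6/3 = -2.0000

G = (-2.6667, -2.0000)


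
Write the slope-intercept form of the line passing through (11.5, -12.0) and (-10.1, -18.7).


m = (-6.7)/(-21.6) = 0.3102
b = y1 - m*x1 = -12.0 - (-6.7*11.5)/(-21.6) = -12.0 - 3.5671 = -15.5671

y = 0.3102x - 15.5671


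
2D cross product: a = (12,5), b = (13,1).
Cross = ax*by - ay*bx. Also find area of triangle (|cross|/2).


cross = 12*1 - 5*13 = 12 - 65 = -53
Triangle area = |-53|/2 = 53/2 = 26.5000

cross = -53, triangle area = 26.5000


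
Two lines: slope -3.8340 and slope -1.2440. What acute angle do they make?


m1-m2 = -2.59
1+m1*m2 = 5.769496
tan(theta) = |-2.59/5.769496| = 0.448913
theta = arctan(|-2.59/5.769496|) = 24.1759 degrees (acute angle)

24.1759 degrees


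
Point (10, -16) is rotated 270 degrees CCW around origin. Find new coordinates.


cos(270) = 0, sin(270) = -1
x' = 10*0 + 16*(-1) = -16
y' = 10*(-1) - 16*0 = -10

(-16, -10)


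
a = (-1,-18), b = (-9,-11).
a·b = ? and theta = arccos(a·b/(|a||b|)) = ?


a·b = -1*(-9) - 18*(-11) = 9 + 198 = 207
|a| = sqrt(1+324) = 18.0278
|b| = sqrt(81+121) = 14.2127
cos(theta) = 207/(sqrt(325)*sqrt(202)) = 207/sqrt(65650) = 0.807891
theta = arccos(207/sqrt(65650)) = 36.1096 degrees

a·b = 207, theta = 36.1096 deg


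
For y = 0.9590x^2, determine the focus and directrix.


a = 0.9590
1/(4a) = 0.2607
Focus = (0, 0.2607)
Directrix: y = -0.2607

Focus = (0, 0.2607), Directrix: y = -0.2607


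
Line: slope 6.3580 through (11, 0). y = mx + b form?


y - 0 = 6.3580(x - 11)
y = 6.3580x + 0 - 6.3580*11
y = 6.3580x - 69.9380

y = 6.3580x - 69.9380


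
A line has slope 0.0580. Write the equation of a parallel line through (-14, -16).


Parallel lines have equal slopes.
m2 = 0.0580
b2 = -16 - 0.0580*(-14) = -15.1880

y = 0.0580x - 15.1880


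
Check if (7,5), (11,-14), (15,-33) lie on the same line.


7*(-14+ 33) + 11*(-33-5) + 15*(5+ 14)
= 133 - 418 + 285 = 0

Yes, collinear (determinant = 0)


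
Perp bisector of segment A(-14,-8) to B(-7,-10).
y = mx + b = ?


Midpoint = (-10.5, -9)
Slope of AB = dy/dx = -2/7 = -0.2857
Perp slope = -dx/dy = 7/2 = 3.5000
b = My - (perp slope)*Mx = -9 + (7*(-10.5))/(-2) = -9 + 36.7500 = 27.7500

y = 3.5000x + 27.7500


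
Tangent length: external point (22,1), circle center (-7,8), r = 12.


d = sqrt((22+ 7)^2 + (1-8)^2) = sqrt(841+49) = 29.8329
L = sqrt(890.0000 - 144) = sqrt(746.0000) = 27.3130

27.3130


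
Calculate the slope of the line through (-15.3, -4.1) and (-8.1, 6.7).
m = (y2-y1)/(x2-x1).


dy = 6.7 + 4.1 = 10.8
dx = -8.1 + 15.3 = 7.2
m = 10.8/7.2 = 1.5000

m = 1.5000


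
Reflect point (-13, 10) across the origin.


Reflection rule for origin: (-x, -y)
(-13, 10) -> (13, -10)

(13, -10)


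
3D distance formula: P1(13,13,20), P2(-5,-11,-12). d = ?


dx=-18, dy=-24, dz=-32
d = sqrt(324+576+1024) = sqrt(1924) = 43.8634

43.8634


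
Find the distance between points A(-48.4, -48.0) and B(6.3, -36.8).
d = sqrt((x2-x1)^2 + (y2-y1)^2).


dx = 6.3 + 48.4 = 54.7
dy = -36.8 + 48.0 = 11.2
d = sqrt(2992.09 + 125.44) = sqrt(3117.53) = 55.8348

55.8348


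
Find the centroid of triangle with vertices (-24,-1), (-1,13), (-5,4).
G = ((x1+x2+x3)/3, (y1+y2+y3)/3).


Gx = (-24- 1- 5)/3 = -30/3 = -10.0000
Gy = (-1+13+4)/3 = 16/3 = 5.3333

G = (-10.0000, 5.3333)


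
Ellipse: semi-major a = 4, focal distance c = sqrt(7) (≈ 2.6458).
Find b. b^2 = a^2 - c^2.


b^2 = 4^2 - (sqrt(7))^2 = 16 - 7 = 9
b = sqrt(9) = 3

b = 3


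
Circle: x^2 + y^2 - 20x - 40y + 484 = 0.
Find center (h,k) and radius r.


h = -D/2 = 20/2 = 10
k = -E/2 = 40/2 = 20
r^2 = h^2 + k^2 - F = 100 + 400 - 484 = 16
r = 4

Center (10, 20), radius = 4


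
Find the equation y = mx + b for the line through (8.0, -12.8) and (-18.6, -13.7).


m = (-0.9)/(-26.6) = 0.0338
b = y1 - m*x1 = -12.8 - (-0.9*8.0)/(-26.6) = -12.8 - 0.2707 = -13.0707

y = 0.0338x - 13.0707


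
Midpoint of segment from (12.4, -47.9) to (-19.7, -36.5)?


Mx = (12.4 - 19.7)/2 = -7.3/2 = -3.6500
My = (-47.9 - 36.5)/2 = -84.4/2 = -42.2000

(-3.6500, -42.2000)


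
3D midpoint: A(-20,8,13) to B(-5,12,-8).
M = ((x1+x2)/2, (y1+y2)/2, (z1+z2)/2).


Mx = (-20- 5)/2 = -12.5000
My = (8+12)/2 = 10.0000
Mz = (13- 8)/2 = 2.5000

M = (-12.5000, 10.0000, 2.5000)


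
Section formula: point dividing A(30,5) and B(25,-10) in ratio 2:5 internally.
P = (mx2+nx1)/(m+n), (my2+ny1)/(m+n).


Px = (2*25 + 5*30)/7 = 200/7 = 28.5714
Py = (2*(-10) + 5*5)/7 = 5/7 = 0.7143

P = (28.5714, 0.7143)


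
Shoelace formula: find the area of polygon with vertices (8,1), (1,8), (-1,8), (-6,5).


sum(xi*y_{i+1}) = 8*8 + 1*8 - 1*5 - 6*1 = 61
sum(yi*x_{i+1}) = 1*1 + 8*(-1) + 8*(-6) + 5*8 = -15
Area = |61 + 15|/2 = 76/2 = 38.0000

38.0000 sq units


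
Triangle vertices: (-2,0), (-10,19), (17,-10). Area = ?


-2*(19+ 10) = -58
-10*(-10-0) = 100
17*(0-19) = -323
sum = -281
Area = |-281|/2 = 140.5000

140.5000 sq units


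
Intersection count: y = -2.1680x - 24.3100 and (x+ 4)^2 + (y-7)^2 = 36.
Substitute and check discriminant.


Substitute y = -2.1680x - 24.3100: (x+ 4)^2 + (-2.1680x- 24.3100-7)^2 = 36
Expand to Ax^2 + Bx + C = 0, where b-k = -31.31
A = 1+m^2 = 5.700224
B = 2(m(b-k) - h) = 2(-2.1680*(-31.31) + 4) = 143.76016
C = h^2 + (b-k)^2 - r^2 = 16 + 980.3161 - 36 = 960.3161
disc = B^2-4AC = 20666.9836 - 21896.0675 = -1229.0839
disc < 0

0 intersection points


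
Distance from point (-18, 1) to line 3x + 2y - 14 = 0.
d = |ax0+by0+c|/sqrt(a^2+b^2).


|3*(-18) + 2*1 - 14| = |-66| = 66
sqrt(9 + 4) = sqrt(13) = 3.6056
d = 66/sqrt(13) = 18.3051

18.3051


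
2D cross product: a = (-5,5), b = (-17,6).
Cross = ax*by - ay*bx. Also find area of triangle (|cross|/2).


cross = -5*6 - 5*(-17) = -30 + 85 = 55
Triangle area = |55|/2 = 55/2 = 27.5000

cross = 55, triangle area = 27.5000


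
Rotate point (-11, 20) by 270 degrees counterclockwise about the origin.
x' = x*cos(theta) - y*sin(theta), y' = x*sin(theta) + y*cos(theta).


cos(270) = 0, sin(270) = -1
x' = -11*0 - 20*(-1) = 20
y' = -11*(-1) + 20*0 = 11

(20, 11)


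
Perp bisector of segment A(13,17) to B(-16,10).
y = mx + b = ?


Midpoint = (-1.5, 13.5)
Slope of AB = dy/dx = -7/(-29) = 0.2414
Perp slope = -dx/dy = -29/7 = -4.1429
b = My - (perp slope)*Mx = 13.5 + (-29*(-1.5))/(-7) = 13.5 - 6.2143 = 7.2857

y = -4.1429x + 7.2857


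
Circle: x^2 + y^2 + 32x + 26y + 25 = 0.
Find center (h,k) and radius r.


h = -D/2 = -32/2 = -16
k = -E/2 = -26/2 = -13
r^2 = h^2 + k^2 - F = 256 + 169 - 25 = 400
r = 20

Center (-16, -13), radius = 20


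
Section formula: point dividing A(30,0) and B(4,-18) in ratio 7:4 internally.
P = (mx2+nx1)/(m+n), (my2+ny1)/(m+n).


Px = (7*4 + 4*30)/11 = 148/11 = 13.4545
Py = (7*(-18) + 4*0)/11 = -126/11 = -11.4545

P = (13.4545, -11.4545)


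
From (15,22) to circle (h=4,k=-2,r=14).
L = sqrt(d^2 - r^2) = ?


d = sqrt((15-4)^2 + (22+ 2)^2) = sqrt(121+576) = 26.4008
L = sqrt(697.0000 - 196) = sqrt(501.0000) = 22.3830

22.3830


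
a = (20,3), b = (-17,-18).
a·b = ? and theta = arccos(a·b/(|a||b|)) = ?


a·b = 20*(-17) + 3*(-18) = -340 - 54 = -394
|a| = sqrt(400+9) = 20.2237
|b| = sqrt(289+324) = 24.7588
cos(theta) = -394/(sqrt(409)*sqrt(613)) = -394/sqrt(250717) = -0.786872
theta = arccos(-394/sqrt(250717)) = 141.8942 degrees

a·b = -394, theta = 141.8942 deg


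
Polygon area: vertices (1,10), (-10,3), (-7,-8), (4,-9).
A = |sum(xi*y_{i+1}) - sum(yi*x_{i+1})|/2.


sum(xi*y_{i+1}) = 1*3 - 10*(-8) - 7*(-9) + 4*10 = 186
sum(yi*x_{i+1}) = 10*(-10) + 3*(-7) - 8*4 - 9*1 = -162
Area = |186 + 162|/2 = 348/2 = 174.0000

174.0000 sq units


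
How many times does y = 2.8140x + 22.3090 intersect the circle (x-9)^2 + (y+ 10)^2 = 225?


Substitute y = 2.8140x + 22.3090: (x-9)^2 + (2.8140x+22.3090+ 10)^2 = 225
Expand to Ax^2 + Bx + C = 0, where b-k = 32.309
A = 1+m^2 = 8.918596
B = 2(m(b-k) - h) = 2(2.8140*32.309 - 9) = 163.835052
C = h^2 + (b-k)^2 - r^2 = 81 + 1043.871481 - 225 = 899.871481
disc = B^2-4AC = 26841.9243 - 32102.3608 = -5260.4365
disc < 0

0 intersection points


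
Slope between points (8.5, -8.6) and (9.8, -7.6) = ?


dy = -7.6 + 8.6 = 1.0
dx = 9.8 - 8.5 = 1.3
m = 1.0/1.3 = 0.7692

m = 0.7692


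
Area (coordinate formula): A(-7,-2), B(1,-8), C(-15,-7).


-7*(-8+ 7) = 7
1*(-7+ 2) = -5
-15*(-2+ 8) = -90
sum = -88
Area = |-88|/2 = 44.0000

44.0000 sq units


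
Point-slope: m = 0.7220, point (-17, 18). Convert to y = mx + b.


y - 18 = 0.7220(x + 17)
y = 0.7220x + 18 - 0.7220*(-17)
y = 0.7220x + 30.2740

y = 0.7220x + 30.2740


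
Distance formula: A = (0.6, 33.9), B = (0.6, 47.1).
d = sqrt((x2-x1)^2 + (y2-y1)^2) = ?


dx = 0.6 - 0.6 = 0.0
dy = 47.1 - 33.9 = 13.2
d = sqrt(0.0 + 174.24) = sqrt(174.24) = 13.2000

13.2000


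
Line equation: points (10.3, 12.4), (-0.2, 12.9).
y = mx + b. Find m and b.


m = (0.5)/(-10.5) = -0.0476
b = y1 - m*x1 = 12.4 - (0.5*10.3)/(-10.5) = 12.4 + 0.4905 = 12.8905

y = -0.0476x + 12.8905


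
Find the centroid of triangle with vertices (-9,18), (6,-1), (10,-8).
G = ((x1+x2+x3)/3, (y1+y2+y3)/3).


Gx = (-9+6+10)/3 = 7/3 = 2.3333
Gy = (18- 1- 8)/3 = 9/3 = 3.0000

G = (2.3333, 3.0000)


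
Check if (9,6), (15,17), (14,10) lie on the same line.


9*(17-10) + 15*(10-6) + 14*(6-17)
= 63 + 60 - 154 = -31

No, not collinear (determinant = -31)


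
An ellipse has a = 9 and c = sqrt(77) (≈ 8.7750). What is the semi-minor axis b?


b^2 = 9^2 - (sqrt(77))^2 = 81 - 77 = 4
b = sqrt(4) = 2

b = 2


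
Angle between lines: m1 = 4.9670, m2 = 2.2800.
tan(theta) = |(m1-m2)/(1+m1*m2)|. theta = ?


m1-m2 = 2.687
1+m1*m2 = 12.32476
tan(theta) = |2.687/12.32476| = 0.218016
theta = arctan(|2.687/12.32476|) = 12.2990 degrees (acute angle)

12.2990 degrees


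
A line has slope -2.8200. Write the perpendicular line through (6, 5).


Perpendicular slope = -1/m1 = -1/(-2.8200) = 0.3546
b2 = y0 - m2*x0 = 5 + 6/(-2.8200) = 5 - 2.1277 = 2.8723

y = 0.3546x + 2.8723


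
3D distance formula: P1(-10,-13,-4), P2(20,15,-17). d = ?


dx=30, dy=28, dz=-13
d = sqrt(900+784+169) = sqrt(1853) = 43.0465

43.0465


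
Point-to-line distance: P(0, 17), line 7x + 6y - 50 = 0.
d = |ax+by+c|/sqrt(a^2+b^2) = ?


|7*0 + 6*17 - 50| = |52| = 52
sqrt(49 + 36) = sqrt(85) = 9.2195
d = 52/sqrt(85) = 5.6402

5.6402


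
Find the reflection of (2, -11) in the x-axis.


Reflection rule for x-axis: (x, -y)
(2, -11) -> (2, 11)

(2, 11)


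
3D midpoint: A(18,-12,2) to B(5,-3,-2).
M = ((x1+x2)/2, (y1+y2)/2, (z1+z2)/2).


Mx = (18+5)/2 = 11.5000
My = (-12- 3)/2 = -7.5000
Mz = (2- 2)/2 = 0

M = (11.5000, -7.5000, 0)


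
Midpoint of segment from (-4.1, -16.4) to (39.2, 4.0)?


Mx = (-4.1 + 39.2)/2 = 35.1/2 = 17.5500
My = (-16.4 + 4.0)/2 = -12.4/2 = -6.2000

(17.5500, -6.2000)


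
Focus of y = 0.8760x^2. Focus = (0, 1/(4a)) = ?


a = 0.8760
4a = 3.5040
focus = (0, 1/3.5040) = (0, 0.2854)

Focus = (0, 0.2854)


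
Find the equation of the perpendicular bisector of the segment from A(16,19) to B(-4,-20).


Midpoint = (6, -0.5)
Slope of AB = dy/dx = -39/(-20) = 1.9500
Perp slope = -dx/dy = -20/39 = -0.5128
b = My - (perp slope)*Mx = -0.5 + (-20*6)/(-39) = -0.5 + 3.0769 = 2.5769

y = -0.5128x + 2.5769


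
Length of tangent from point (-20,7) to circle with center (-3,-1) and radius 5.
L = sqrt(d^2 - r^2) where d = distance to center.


d = sqrt((-20+ 3)^2 + (7+ 1)^2) = sqrt(289+64) = 18.7883
L = sqrt(353.0000 - 25) = sqrt(328.0000) = 18.1108

18.1108


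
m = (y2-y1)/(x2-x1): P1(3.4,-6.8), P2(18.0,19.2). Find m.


dy = 19.2 + 6.8 = 26.0
dx = 18.0 - 3.4 = 14.6
m = 26.0/14.6 = 1.7808

m = 1.7808


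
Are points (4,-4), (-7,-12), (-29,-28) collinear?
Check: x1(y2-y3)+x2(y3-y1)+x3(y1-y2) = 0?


4*(-12+ 28) - 7*(-28+ 4) - 29*(-4+ 12)
= 64 + 168 - 232 = 0

Yes, collinear (determinant = 0)


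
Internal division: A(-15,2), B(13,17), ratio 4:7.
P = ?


Px = (4*13 + 7*(-15))/11 = -53/11 = -4.8182
Py = (4*17 + 7*2)/11 = 82/11 = 7.4545

P = (-4.8182, 7.4545)


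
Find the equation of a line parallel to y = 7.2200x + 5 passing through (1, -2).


Parallel lines have equal slopes.
m2 = 7.2200
b2 = -2 - 7.2200*1 = -9.2200

y = 7.2200x - 9.2200


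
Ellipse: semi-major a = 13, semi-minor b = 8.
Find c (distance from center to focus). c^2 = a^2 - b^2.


c^2 = 13^2 - 8^2 = 169 - 64 = 105
c = sqrt(105) = 10.2470

c = 10.2470


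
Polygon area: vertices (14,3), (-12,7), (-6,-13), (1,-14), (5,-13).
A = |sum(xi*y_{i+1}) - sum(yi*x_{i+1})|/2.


sum(xi*y_{i+1}) = 14*7 - 12*(-13) - 6*(-14) + 1*(-13) + 5*3 = 340
sum(yi*x_{i+1}) = 3*(-12) + 7*(-6) - 13*1 - 14*5 - 13*14 = -343
Area = |340 + 343|/2 = 683/2 = 341.5000

341.5000 sq units


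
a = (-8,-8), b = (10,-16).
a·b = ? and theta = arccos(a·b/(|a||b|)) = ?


a·b = -8*10 - 8*(-16) = -80 + 128 = 48
|a| = sqrt(64+64) = 11.3137
|b| = sqrt(100+256) = 18.8680
cos(theta) = 48/(sqrt(128)*sqrt(356)) = 48/sqrt(45568) = 0.224860
theta = arccos(48/sqrt(45568)) = 77.0054 degrees

a·b = 48, theta = 77.0054 deg
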